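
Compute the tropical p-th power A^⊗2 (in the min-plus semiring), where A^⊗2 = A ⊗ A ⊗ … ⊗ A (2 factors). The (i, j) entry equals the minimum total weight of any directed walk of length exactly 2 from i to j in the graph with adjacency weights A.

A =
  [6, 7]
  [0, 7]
A^⊗2 =
  [7, 13]
  [6, 7]

Each entry (A^⊗2)_ij equals the minimum over all length-2 walks i = v_0 → v_1 → … → v_2 = j of Σ_t A[v_t][v_{t+1}]. For example, for (i, j) = (0, 1) we minimise over 2 possible intermediate vertex sequences; the minimum is 13, attained along the walk 0 → 0 → 1.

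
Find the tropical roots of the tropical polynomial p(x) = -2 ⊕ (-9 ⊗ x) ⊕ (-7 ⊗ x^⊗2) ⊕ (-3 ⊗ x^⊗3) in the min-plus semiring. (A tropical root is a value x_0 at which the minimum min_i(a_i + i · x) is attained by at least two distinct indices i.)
Roots: {-4, -2, 7}

Each tropical root is a break point of the lower envelope of the lines y = a_i + i · x (there are 4 lines, with slopes 0, 1, ..., 3). Only the lines that attain the minimum somewhere contribute to roots; other lines are dominated. Here the surviving (envelope) indices are i = 3, i = 2, i = 1, i = 0.
Intersections between consecutive envelope lines give the roots: for adjacent envelope indices i < j the intersection is x = (a_i − a_j) / (j − i). Reading off the sorted break points: {-4, -2, 7}.
Verification: at each break x_0, at least two indices attain the minimum of min_i(a_i + i · x_0).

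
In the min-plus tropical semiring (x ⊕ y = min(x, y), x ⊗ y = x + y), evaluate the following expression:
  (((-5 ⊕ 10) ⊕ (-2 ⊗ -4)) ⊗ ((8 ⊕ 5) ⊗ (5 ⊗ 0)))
(((-5 ⊕ 10) ⊕ (-2 ⊗ -4)) ⊗ ((8 ⊕ 5) ⊗ (5 ⊗ 0))) = 4

Expand innermost to outermost. Recall ⊕ takes the minimum of its arguments and ⊗ takes their sum. Working out the expression (((-5 ⊕ 10) ⊕ (-2 ⊗ -4)) ⊗ ((8 ⊕ 5) ⊗ (5 ⊗ 0))) gives 4.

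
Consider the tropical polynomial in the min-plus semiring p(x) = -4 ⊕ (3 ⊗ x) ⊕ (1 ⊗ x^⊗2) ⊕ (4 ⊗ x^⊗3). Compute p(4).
p(4) = -4

A tropical monomial a ⊗ x^⊗i evaluates to a + i · x. Evaluating each term at x = 4:
  Term 0 contributes -4 + 0 · 4 = -4
  Term 1 contributes 3 + 1 · 4 = 7
  Term 2 contributes 1 + 2 · 4 = 9
  Term 3 contributes 4 + 3 · 4 = 16
p(4) = ⊕ of these = min[-4, 7, 9, 16] = -4.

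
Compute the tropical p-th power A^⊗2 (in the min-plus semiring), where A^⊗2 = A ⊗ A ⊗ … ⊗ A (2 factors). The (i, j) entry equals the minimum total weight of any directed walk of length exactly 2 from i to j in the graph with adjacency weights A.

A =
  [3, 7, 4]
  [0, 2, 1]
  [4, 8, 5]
A^⊗2 =
  [6, 9, 7]
  [2, 4, 3]
  [7, 10, 8]

Each entry (A^⊗2)_ij equals the minimum over all length-2 walks i = v_0 → v_1 → … → v_2 = j of Σ_t A[v_t][v_{t+1}]. For example, for (i, j) = (0, 2) we minimise over 3 possible intermediate vertex sequences; the minimum is 7, attained along the walk 0 → 0 → 2.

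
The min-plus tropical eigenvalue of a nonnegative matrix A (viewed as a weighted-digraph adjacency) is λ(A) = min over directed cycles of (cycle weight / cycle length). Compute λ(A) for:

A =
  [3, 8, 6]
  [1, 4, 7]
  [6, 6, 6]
λ(A) = 3

Enumerate directed cycles and compute their means (weight / length). Sample:
  cycle 0 → 0: weight = 3, length = 1, mean = 3/1 ≈ 3.000
  cycle 1 → 1: weight = 4, length = 1, mean = 4/1 ≈ 4.000
  cycle 2 → 2: weight = 6, length = 1, mean = 6/1 ≈ 6.000
  cycle 0 → 1 → 0: weight = 9, length = 2, mean = 9/2 ≈ 4.500
  cycle 0 → 2 → 0: weight = 12, length = 2, mean = 12/2 ≈ 6.000
  cycle 1 → 0 → 1: weight = 9, length = 2, mean = 9/2 ≈ 4.500
Minimum mean = 3.000, attained e.g. along the cycle 0 → 0 with weight 3 and length 1. So λ(A) = 3/1 = 3.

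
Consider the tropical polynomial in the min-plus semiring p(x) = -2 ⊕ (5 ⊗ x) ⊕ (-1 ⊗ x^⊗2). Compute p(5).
p(5) = -2

A tropical monomial a ⊗ x^⊗i evaluates to a + i · x. Evaluating each term at x = 5:
  Term 0 contributes -2 + 0 · 5 = -2
  Term 1 contributes 5 + 1 · 5 = 10
  Term 2 contributes -1 + 2 · 5 = 9
p(5) = ⊕ of these = min[-2, 10, 9] = -2.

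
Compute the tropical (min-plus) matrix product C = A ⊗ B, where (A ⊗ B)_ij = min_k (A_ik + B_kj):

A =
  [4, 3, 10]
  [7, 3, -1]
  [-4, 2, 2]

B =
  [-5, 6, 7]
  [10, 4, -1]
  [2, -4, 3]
A ⊗ B =
  [-1, 6, 2]
  [1, -5, 2]
  [-9, -2, 1]

Apply the min-plus product entry-by-entry:
  C[0][0] = min over k of (A[0][0] + B[0][0] = 4 + -5 = -1, A[0][1] + B[1][0] = 3 + 10 = 13, A[0][2] + B[2][0] = 10 + 2 = 12) = -1 (attained at k = 0)
  C[0][1] = min over k of (A[0][0] + B[0][1] = 4 + 6 = 10, A[0][1] + B[1][1] = 3 + 4 = 7, A[0][2] + B[2][1] = 10 + -4 = 6) = 6 (attained at k = 2)
  C[0][2] = min over k of (A[0][0] + B[0][2] = 4 + 7 = 11, A[0][1] + B[1][2] = 3 + -1 = 2, A[0][2] + B[2][2] = 10 + 3 = 13) = 2 (attained at k = 1)
  C[1][0] = min over k of (A[1][0] + B[0][0] = 7 + -5 = 2, A[1][1] + B[1][0] = 3 + 10 = 13, A[1][2] + B[2][0] = -1 + 2 = 1) = 1 (attained at k = 2)
  C[1][1] = min over k of (A[1][0] + B[0][1] = 7 + 6 = 13, A[1][1] + B[1][1] = 3 + 4 = 7, A[1][2] + B[2][1] = -1 + -4 = -5) = -5 (attained at k = 2)
  C[1][2] = min over k of (A[1][0] + B[0][2] = 7 + 7 = 14, A[1][1] + B[1][2] = 3 + -1 = 2, A[1][2] + B[2][2] = -1 + 3 = 2) = 2 (attained at k = 1)
  C[2][0] = min over k of (A[2][0] + B[0][0] = -4 + -5 = -9, A[2][1] + B[1][0] = 2 + 10 = 12, A[2][2] + B[2][0] = 2 + 2 = 4) = -9 (attained at k = 0)
  C[2][1] = min over k of (A[2][0] + B[0][1] = -4 + 6 = 2, A[2][1] + B[1][1] = 2 + 4 = 6, A[2][2] + B[2][1] = 2 + -4 = -2) = -2 (attained at k = 2)
  C[2][2] = min over k of (A[2][0] + B[0][2] = -4 + 7 = 3, A[2][1] + B[1][2] = 2 + -1 = 1, A[2][2] + B[2][2] = 2 + 3 = 5) = 1 (attained at k = 1)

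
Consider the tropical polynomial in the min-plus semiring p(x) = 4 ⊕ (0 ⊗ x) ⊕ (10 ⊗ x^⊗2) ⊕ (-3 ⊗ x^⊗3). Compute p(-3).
p(-3) = -12

A tropical monomial a ⊗ x^⊗i evaluates to a + i · x. Evaluating each term at x = -3:
  Term 0 contributes 4 + 0 · -3 = 4
  Term 1 contributes 0 + 1 · -3 = -3
  Term 2 contributes 10 + 2 · -3 = 4
  Term 3 contributes -3 + 3 · -3 = -12
p(-3) = ⊕ of these = min[4, -3, 4, -12] = -12.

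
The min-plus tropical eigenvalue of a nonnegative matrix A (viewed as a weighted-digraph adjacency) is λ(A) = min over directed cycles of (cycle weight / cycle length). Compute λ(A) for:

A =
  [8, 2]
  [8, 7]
λ(A) = 5

Enumerate directed cycles and compute their means (weight / length). Sample:
  cycle 0 → 0: weight = 8, length = 1, mean = 8/1 ≈ 8.000
  cycle 1 → 1: weight = 7, length = 1, mean = 7/1 ≈ 7.000
  cycle 0 → 1 → 0: weight = 10, length = 2, mean = 10/2 ≈ 5.000
  cycle 1 → 0 → 1: weight = 10, length = 2, mean = 10/2 ≈ 5.000
Minimum mean = 5.000, attained e.g. along the cycle 0 → 1 → 0 with weight 10 and length 2. So λ(A) = 10/2 = 5.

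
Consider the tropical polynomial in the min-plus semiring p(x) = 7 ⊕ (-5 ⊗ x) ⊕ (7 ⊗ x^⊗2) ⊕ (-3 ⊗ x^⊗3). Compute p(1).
p(1) = -4

A tropical monomial a ⊗ x^⊗i evaluates to a + i · x. Evaluating each term at x = 1:
  Term 0 contributes 7 + 0 · 1 = 7
  Term 1 contributes -5 + 1 · 1 = -4
  Term 2 contributes 7 + 2 · 1 = 9
  Term 3 contributes -3 + 3 · 1 = 0
p(1) = ⊕ of these = min[7, -4, 9, 0] = -4.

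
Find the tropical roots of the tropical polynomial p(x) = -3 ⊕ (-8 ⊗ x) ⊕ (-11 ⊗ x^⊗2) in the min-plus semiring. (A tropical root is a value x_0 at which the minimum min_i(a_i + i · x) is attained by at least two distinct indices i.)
Roots: {3, 5}

Each tropical root is a break point of the lower envelope of the lines y = a_i + i · x (there are 3 lines, with slopes 0, 1, ..., 2). Only the lines that attain the minimum somewhere contribute to roots; other lines are dominated. Here the surviving (envelope) indices are i = 2, i = 1, i = 0.
Intersections between consecutive envelope lines give the roots: for adjacent envelope indices i < j the intersection is x = (a_i − a_j) / (j − i). Reading off the sorted break points: {3, 5}.
Verification: at each break x_0, at least two indices attain the minimum of min_i(a_i + i · x_0).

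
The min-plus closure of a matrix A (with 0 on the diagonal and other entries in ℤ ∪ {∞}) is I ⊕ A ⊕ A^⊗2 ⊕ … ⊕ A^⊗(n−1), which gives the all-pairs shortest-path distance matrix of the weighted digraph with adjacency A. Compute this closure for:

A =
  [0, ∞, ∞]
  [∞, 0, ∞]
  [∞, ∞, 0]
Closure =
  [0, ∞, ∞]
  [∞, 0, ∞]
  [∞, ∞, 0]

This is the Floyd-Warshall all-pairs shortest-path computation. For each intermediate vertex k = 0, 1, …, 2, update dist[i][j] ← min(dist[i][j], dist[i][k] + dist[k][j]). The final matrix gives, for each (i, j), the minimum total weight of any directed path from i to j (possibly empty when i = j).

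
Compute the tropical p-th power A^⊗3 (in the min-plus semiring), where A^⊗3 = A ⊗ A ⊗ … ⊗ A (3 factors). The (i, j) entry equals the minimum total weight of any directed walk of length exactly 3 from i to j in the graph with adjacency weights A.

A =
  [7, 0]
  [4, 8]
A^⊗3 =
  [11, 4]
  [8, 11]

Each entry (A^⊗3)_ij equals the minimum over all length-3 walks i = v_0 → v_1 → … → v_3 = j of Σ_t A[v_t][v_{t+1}]. For example, for (i, j) = (0, 1) we minimise over 4 possible intermediate vertex sequences; the minimum is 4, attained along the walk 0 → 1 → 0 → 1.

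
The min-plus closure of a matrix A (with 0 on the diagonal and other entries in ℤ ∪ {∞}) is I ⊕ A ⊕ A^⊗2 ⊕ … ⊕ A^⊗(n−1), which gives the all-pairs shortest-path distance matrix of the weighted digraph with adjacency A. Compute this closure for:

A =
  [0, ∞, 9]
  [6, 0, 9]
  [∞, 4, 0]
Closure =
  [0, 13, 9]
  [6, 0, 9]
  [10, 4, 0]

This is the Floyd-Warshall all-pairs shortest-path computation. For each intermediate vertex k = 0, 1, …, 2, update dist[i][j] ← min(dist[i][j], dist[i][k] + dist[k][j]). The final matrix gives, for each (i, j), the minimum total weight of any directed path from i to j (possibly empty when i = j).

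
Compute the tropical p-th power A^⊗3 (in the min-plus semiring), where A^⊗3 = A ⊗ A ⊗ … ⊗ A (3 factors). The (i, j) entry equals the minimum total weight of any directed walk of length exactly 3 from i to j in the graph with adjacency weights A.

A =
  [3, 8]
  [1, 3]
A^⊗3 =
  [9, 14]
  [7, 9]

Each entry (A^⊗3)_ij equals the minimum over all length-3 walks i = v_0 → v_1 → … → v_3 = j of Σ_t A[v_t][v_{t+1}]. For example, for (i, j) = (0, 1) we minimise over 4 possible intermediate vertex sequences; the minimum is 14, attained along the walk 0 → 0 → 0 → 1.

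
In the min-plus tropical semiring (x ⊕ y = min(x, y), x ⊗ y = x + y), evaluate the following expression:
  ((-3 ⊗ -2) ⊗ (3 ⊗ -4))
((-3 ⊗ -2) ⊗ (3 ⊗ -4)) = -6

Expand innermost to outermost. Recall ⊕ takes the minimum of its arguments and ⊗ takes their sum. Working out the expression ((-3 ⊗ -2) ⊗ (3 ⊗ -4)) gives -6.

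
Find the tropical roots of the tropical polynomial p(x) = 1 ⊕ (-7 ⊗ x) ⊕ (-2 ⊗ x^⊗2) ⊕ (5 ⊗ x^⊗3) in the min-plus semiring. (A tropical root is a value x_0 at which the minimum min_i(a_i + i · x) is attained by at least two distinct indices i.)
Roots: {-7, -5, 8}

Each tropical root is a break point of the lower envelope of the lines y = a_i + i · x (there are 4 lines, with slopes 0, 1, ..., 3). Only the lines that attain the minimum somewhere contribute to roots; other lines are dominated. Here the surviving (envelope) indices are i = 3, i = 2, i = 1, i = 0.
Intersections between consecutive envelope lines give the roots: for adjacent envelope indices i < j the intersection is x = (a_i − a_j) / (j − i). Reading off the sorted break points: {-7, -5, 8}.
Verification: at each break x_0, at least two indices attain the minimum of min_i(a_i + i · x_0).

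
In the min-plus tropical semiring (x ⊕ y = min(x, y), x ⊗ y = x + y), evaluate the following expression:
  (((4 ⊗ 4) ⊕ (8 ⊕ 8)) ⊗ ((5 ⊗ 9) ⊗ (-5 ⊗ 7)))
(((4 ⊗ 4) ⊕ (8 ⊕ 8)) ⊗ ((5 ⊗ 9) ⊗ (-5 ⊗ 7))) = 24

Expand innermost to outermost. Recall ⊕ takes the minimum of its arguments and ⊗ takes their sum. Working out the expression (((4 ⊗ 4) ⊕ (8 ⊕ 8)) ⊗ ((5 ⊗ 9) ⊗ (-5 ⊗ 7))) gives 24.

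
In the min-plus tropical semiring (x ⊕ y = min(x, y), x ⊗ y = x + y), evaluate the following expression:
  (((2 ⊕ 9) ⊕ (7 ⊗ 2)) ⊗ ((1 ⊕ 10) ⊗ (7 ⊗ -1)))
(((2 ⊕ 9) ⊕ (7 ⊗ 2)) ⊗ ((1 ⊕ 10) ⊗ (7 ⊗ -1))) = 9

Expand innermost to outermost. Recall ⊕ takes the minimum of its arguments and ⊗ takes their sum. Working out the expression (((2 ⊕ 9) ⊕ (7 ⊗ 2)) ⊗ ((1 ⊕ 10) ⊗ (7 ⊗ -1))) gives 9.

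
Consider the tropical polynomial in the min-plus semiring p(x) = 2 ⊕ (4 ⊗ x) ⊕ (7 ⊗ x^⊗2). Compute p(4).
p(4) = 2

A tropical monomial a ⊗ x^⊗i evaluates to a + i · x. Evaluating each term at x = 4:
  Term 0 contributes 2 + 0 · 4 = 2
  Term 1 contributes 4 + 1 · 4 = 8
  Term 2 contributes 7 + 2 · 4 = 15
p(4) = ⊕ of these = min[2, 8, 15] = 2.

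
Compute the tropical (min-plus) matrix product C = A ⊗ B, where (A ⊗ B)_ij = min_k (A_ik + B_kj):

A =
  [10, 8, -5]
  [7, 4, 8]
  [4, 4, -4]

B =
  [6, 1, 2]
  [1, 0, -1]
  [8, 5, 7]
A ⊗ B =
  [3, 0, 2]
  [5, 4, 3]
  [4, 1, 3]

Apply the min-plus product entry-by-entry:
  C[0][0] = min over k of (A[0][0] + B[0][0] = 10 + 6 = 16, A[0][1] + B[1][0] = 8 + 1 = 9, A[0][2] + B[2][0] = -5 + 8 = 3) = 3 (attained at k = 2)
  C[0][1] = min over k of (A[0][0] + B[0][1] = 10 + 1 = 11, A[0][1] + B[1][1] = 8 + 0 = 8, A[0][2] + B[2][1] = -5 + 5 = 0) = 0 (attained at k = 2)
  C[0][2] = min over k of (A[0][0] + B[0][2] = 10 + 2 = 12, A[0][1] + B[1][2] = 8 + -1 = 7, A[0][2] + B[2][2] = -5 + 7 = 2) = 2 (attained at k = 2)
  C[1][0] = min over k of (A[1][0] + B[0][0] = 7 + 6 = 13, A[1][1] + B[1][0] = 4 + 1 = 5, A[1][2] + B[2][0] = 8 + 8 = 16) = 5 (attained at k = 1)
  C[1][1] = min over k of (A[1][0] + B[0][1] = 7 + 1 = 8, A[1][1] + B[1][1] = 4 + 0 = 4, A[1][2] + B[2][1] = 8 + 5 = 13) = 4 (attained at k = 1)
  C[1][2] = min over k of (A[1][0] + B[0][2] = 7 + 2 = 9, A[1][1] + B[1][2] = 4 + -1 = 3, A[1][2] + B[2][2] = 8 + 7 = 15) = 3 (attained at k = 1)
  C[2][0] = min over k of (A[2][0] + B[0][0] = 4 + 6 = 10, A[2][1] + B[1][0] = 4 + 1 = 5, A[2][2] + B[2][0] = -4 + 8 = 4) = 4 (attained at k = 2)
  C[2][1] = min over k of (A[2][0] + B[0][1] = 4 + 1 = 5, A[2][1] + B[1][1] = 4 + 0 = 4, A[2][2] + B[2][1] = -4 + 5 = 1) = 1 (attained at k = 2)
  C[2][2] = min over k of (A[2][0] + B[0][2] = 4 + 2 = 6, A[2][1] + B[1][2] = 4 + -1 = 3, A[2][2] + B[2][2] = -4 + 7 = 3) = 3 (attained at k = 1)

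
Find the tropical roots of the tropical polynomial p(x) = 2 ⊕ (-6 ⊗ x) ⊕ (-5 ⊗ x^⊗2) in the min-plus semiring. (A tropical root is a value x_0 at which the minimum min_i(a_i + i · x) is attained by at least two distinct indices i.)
Roots: {-1, 8}

Each tropical root is a break point of the lower envelope of the lines y = a_i + i · x (there are 3 lines, with slopes 0, 1, ..., 2). Only the lines that attain the minimum somewhere contribute to roots; other lines are dominated. Here the surviving (envelope) indices are i = 2, i = 1, i = 0.
Intersections between consecutive envelope lines give the roots: for adjacent envelope indices i < j the intersection is x = (a_i − a_j) / (j − i). Reading off the sorted break points: {-1, 8}.
Verification: at each break x_0, at least two indices attain the minimum of min_i(a_i + i · x_0).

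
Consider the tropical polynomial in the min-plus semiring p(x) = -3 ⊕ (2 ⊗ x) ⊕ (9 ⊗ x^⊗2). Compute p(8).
p(8) = -3

A tropical monomial a ⊗ x^⊗i evaluates to a + i · x. Evaluating each term at x = 8:
  Term 0 contributes -3 + 0 · 8 = -3
  Term 1 contributes 2 + 1 · 8 = 10
  Term 2 contributes 9 + 2 · 8 = 25
p(8) = ⊕ of these = min[-3, 10, 25] = -3.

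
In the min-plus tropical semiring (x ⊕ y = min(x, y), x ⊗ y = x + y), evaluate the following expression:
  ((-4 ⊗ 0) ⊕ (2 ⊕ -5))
((-4 ⊗ 0) ⊕ (2 ⊕ -5)) = -5

Expand innermost to outermost. Recall ⊕ takes the minimum of its arguments and ⊗ takes their sum. Working out the expression ((-4 ⊗ 0) ⊕ (2 ⊕ -5)) gives -5.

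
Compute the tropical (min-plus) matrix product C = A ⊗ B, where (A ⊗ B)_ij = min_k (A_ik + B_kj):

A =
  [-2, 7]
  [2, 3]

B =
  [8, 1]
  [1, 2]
A ⊗ B =
  [6, -1]
  [4, 3]

Apply the min-plus product entry-by-entry:
  C[0][0] = min over k of (A[0][0] + B[0][0] = -2 + 8 = 6, A[0][1] + B[1][0] = 7 + 1 = 8) = 6 (attained at k = 0)
  C[0][1] = min over k of (A[0][0] + B[0][1] = -2 + 1 = -1, A[0][1] + B[1][1] = 7 + 2 = 9) = -1 (attained at k = 0)
  C[1][0] = min over k of (A[1][0] + B[0][0] = 2 + 8 = 10, A[1][1] + B[1][0] = 3 + 1 = 4) = 4 (attained at k = 1)
  C[1][1] = min over k of (A[1][0] + B[0][1] = 2 + 1 = 3, A[1][1] + B[1][1] = 3 + 2 = 5) = 3 (attained at k = 0)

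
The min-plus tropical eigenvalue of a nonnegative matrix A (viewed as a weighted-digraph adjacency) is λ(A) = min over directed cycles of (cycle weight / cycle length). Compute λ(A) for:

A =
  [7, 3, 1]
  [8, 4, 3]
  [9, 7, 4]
λ(A) = 4

Enumerate directed cycles and compute their means (weight / length). Sample:
  cycle 0 → 0: weight = 7, length = 1, mean = 7/1 ≈ 7.000
  cycle 1 → 1: weight = 4, length = 1, mean = 4/1 ≈ 4.000
  cycle 2 → 2: weight = 4, length = 1, mean = 4/1 ≈ 4.000
  cycle 0 → 1 → 0: weight = 11, length = 2, mean = 11/2 ≈ 5.500
  cycle 0 → 2 → 0: weight = 10, length = 2, mean = 10/2 ≈ 5.000
  cycle 1 → 0 → 1: weight = 11, length = 2, mean = 11/2 ≈ 5.500
Minimum mean = 4.000, attained e.g. along the cycle 1 → 1 with weight 4 and length 1. So λ(A) = 4/1 = 4.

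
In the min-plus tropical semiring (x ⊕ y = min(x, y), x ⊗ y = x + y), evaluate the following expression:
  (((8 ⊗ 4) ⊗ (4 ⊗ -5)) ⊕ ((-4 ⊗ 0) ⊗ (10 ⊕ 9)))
(((8 ⊗ 4) ⊗ (4 ⊗ -5)) ⊕ ((-4 ⊗ 0) ⊗ (10 ⊕ 9))) = 5

Expand innermost to outermost. Recall ⊕ takes the minimum of its arguments and ⊗ takes their sum. Working out the expression (((8 ⊗ 4) ⊗ (4 ⊗ -5)) ⊕ ((-4 ⊗ 0) ⊗ (10 ⊕ 9))) gives 5.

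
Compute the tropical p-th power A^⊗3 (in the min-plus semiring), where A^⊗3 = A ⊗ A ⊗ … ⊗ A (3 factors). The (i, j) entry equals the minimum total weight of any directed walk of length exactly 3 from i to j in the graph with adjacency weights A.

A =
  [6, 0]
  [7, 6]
A^⊗3 =
  [13, 7]
  [14, 13]

Each entry (A^⊗3)_ij equals the minimum over all length-3 walks i = v_0 → v_1 → … → v_3 = j of Σ_t A[v_t][v_{t+1}]. For example, for (i, j) = (0, 1) we minimise over 4 possible intermediate vertex sequences; the minimum is 7, attained along the walk 0 → 1 → 0 → 1.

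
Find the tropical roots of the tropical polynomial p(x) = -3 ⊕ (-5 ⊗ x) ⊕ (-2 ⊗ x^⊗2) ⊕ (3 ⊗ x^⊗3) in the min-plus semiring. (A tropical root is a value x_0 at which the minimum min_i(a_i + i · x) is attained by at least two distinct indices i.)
Roots: {-5, -3, 2}

Each tropical root is a break point of the lower envelope of the lines y = a_i + i · x (there are 4 lines, with slopes 0, 1, ..., 3). Only the lines that attain the minimum somewhere contribute to roots; other lines are dominated. Here the surviving (envelope) indices are i = 3, i = 2, i = 1, i = 0.
Intersections between consecutive envelope lines give the roots: for adjacent envelope indices i < j the intersection is x = (a_i − a_j) / (j − i). Reading off the sorted break points: {-5, -3, 2}.
Verification: at each break x_0, at least two indices attain the minimum of min_i(a_i + i · x_0).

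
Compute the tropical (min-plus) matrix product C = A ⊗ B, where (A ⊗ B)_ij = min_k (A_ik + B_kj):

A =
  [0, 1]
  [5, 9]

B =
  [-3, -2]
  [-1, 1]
A ⊗ B =
  [-3, -2]
  [2, 3]

Apply the min-plus product entry-by-entry:
  C[0][0] = min over k of (A[0][0] + B[0][0] = 0 + -3 = -3, A[0][1] + B[1][0] = 1 + -1 = 0) = -3 (attained at k = 0)
  C[0][1] = min over k of (A[0][0] + B[0][1] = 0 + -2 = -2, A[0][1] + B[1][1] = 1 + 1 = 2) = -2 (attained at k = 0)
  C[1][0] = min over k of (A[1][0] + B[0][0] = 5 + -3 = 2, A[1][1] + B[1][0] = 9 + -1 = 8) = 2 (attained at k = 0)
  C[1][1] = min over k of (A[1][0] + B[0][1] = 5 + -2 = 3, A[1][1] + B[1][1] = 9 + 1 = 10) = 3 (attained at k = 0)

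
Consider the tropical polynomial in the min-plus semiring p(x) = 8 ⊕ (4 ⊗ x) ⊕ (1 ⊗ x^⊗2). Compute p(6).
p(6) = 8

A tropical monomial a ⊗ x^⊗i evaluates to a + i · x. Evaluating each term at x = 6:
  Term 0 contributes 8 + 0 · 6 = 8
  Term 1 contributes 4 + 1 · 6 = 10
  Term 2 contributes 1 + 2 · 6 = 13
p(6) = ⊕ of these = min[8, 10, 13] = 8.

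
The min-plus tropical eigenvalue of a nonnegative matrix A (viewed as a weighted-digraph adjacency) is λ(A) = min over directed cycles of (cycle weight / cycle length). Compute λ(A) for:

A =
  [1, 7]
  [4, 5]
λ(A) = 1

Enumerate directed cycles and compute their means (weight / length). Sample:
  cycle 0 → 0: weight = 1, length = 1, mean = 1/1 ≈ 1.000
  cycle 1 → 1: weight = 5, length = 1, mean = 5/1 ≈ 5.000
  cycle 0 → 1 → 0: weight = 11, length = 2, mean = 11/2 ≈ 5.500
  cycle 1 → 0 → 1: weight = 11, length = 2, mean = 11/2 ≈ 5.500
Minimum mean = 1.000, attained e.g. along the cycle 0 → 0 with weight 1 and length 1. So λ(A) = 1/1 = 1.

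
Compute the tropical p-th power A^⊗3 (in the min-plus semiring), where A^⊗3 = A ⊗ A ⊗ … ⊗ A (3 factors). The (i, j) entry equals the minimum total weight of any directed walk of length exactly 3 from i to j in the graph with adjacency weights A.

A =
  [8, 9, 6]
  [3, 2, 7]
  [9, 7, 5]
A^⊗3 =
  [14, 13, 16]
  [7, 6, 11]
  [12, 11, 15]

Each entry (A^⊗3)_ij equals the minimum over all length-3 walks i = v_0 → v_1 → … → v_3 = j of Σ_t A[v_t][v_{t+1}]. For example, for (i, j) = (0, 2) we minimise over 9 possible intermediate vertex sequences; the minimum is 16, attained along the walk 0 → 2 → 2 → 2.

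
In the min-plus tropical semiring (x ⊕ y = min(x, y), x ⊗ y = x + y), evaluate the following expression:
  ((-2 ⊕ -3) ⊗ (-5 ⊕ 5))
((-2 ⊕ -3) ⊗ (-5 ⊕ 5)) = -8

Expand innermost to outermost. Recall ⊕ takes the minimum of its arguments and ⊗ takes their sum. Working out the expression ((-2 ⊕ -3) ⊗ (-5 ⊕ 5)) gives -8.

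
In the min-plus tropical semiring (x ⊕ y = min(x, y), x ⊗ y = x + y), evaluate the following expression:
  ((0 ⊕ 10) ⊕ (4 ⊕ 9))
((0 ⊕ 10) ⊕ (4 ⊕ 9)) = 0

Expand innermost to outermost. Recall ⊕ takes the minimum of its arguments and ⊗ takes their sum. Working out the expression ((0 ⊕ 10) ⊕ (4 ⊕ 9)) gives 0.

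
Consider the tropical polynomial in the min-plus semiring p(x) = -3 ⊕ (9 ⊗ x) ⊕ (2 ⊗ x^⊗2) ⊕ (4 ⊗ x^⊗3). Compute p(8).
p(8) = -3

A tropical monomial a ⊗ x^⊗i evaluates to a + i · x. Evaluating each term at x = 8:
  Term 0 contributes -3 + 0 · 8 = -3
  Term 1 contributes 9 + 1 · 8 = 17
  Term 2 contributes 2 + 2 · 8 = 18
  Term 3 contributes 4 + 3 · 8 = 28
p(8) = ⊕ of these = min[-3, 17, 18, 28] = -3.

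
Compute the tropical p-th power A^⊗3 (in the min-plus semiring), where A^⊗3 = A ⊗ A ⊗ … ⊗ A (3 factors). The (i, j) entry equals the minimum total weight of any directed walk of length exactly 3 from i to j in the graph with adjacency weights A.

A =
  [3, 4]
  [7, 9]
A^⊗3 =
  [9, 10]
  [13, 14]

Each entry (A^⊗3)_ij equals the minimum over all length-3 walks i = v_0 → v_1 → … → v_3 = j of Σ_t A[v_t][v_{t+1}]. For example, for (i, j) = (0, 1) we minimise over 4 possible intermediate vertex sequences; the minimum is 10, attained along the walk 0 → 0 → 0 → 1.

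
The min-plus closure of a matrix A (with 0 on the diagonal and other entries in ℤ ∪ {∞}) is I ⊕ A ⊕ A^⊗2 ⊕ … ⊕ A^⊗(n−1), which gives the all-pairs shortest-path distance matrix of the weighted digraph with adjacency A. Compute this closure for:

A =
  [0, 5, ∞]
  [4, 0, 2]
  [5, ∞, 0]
Closure =
  [0, 5, 7]
  [4, 0, 2]
  [5, 10, 0]

This is the Floyd-Warshall all-pairs shortest-path computation. For each intermediate vertex k = 0, 1, …, 2, update dist[i][j] ← min(dist[i][j], dist[i][k] + dist[k][j]). The final matrix gives, for each (i, j), the minimum total weight of any directed path from i to j (possibly empty when i = j).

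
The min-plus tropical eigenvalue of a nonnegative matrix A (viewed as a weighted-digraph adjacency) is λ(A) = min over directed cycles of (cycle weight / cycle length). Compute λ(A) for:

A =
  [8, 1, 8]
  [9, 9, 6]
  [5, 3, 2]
λ(A) = 2

Enumerate directed cycles and compute their means (weight / length). Sample:
  cycle 0 → 0: weight = 8, length = 1, mean = 8/1 ≈ 8.000
  cycle 1 → 1: weight = 9, length = 1, mean = 9/1 ≈ 9.000
  cycle 2 → 2: weight = 2, length = 1, mean = 2/1 ≈ 2.000
  cycle 0 → 1 → 0: weight = 10, length = 2, mean = 10/2 ≈ 5.000
  cycle 0 → 2 → 0: weight = 13, length = 2, mean = 13/2 ≈ 6.500
  cycle 1 → 0 → 1: weight = 10, length = 2, mean = 10/2 ≈ 5.000
Minimum mean = 2.000, attained e.g. along the cycle 2 → 2 with weight 2 and length 1. So λ(A) = 2/1 = 2.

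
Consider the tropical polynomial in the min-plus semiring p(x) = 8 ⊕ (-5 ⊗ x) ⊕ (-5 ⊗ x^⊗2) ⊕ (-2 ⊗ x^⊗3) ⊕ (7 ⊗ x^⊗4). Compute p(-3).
p(-3) = -11

A tropical monomial a ⊗ x^⊗i evaluates to a + i · x. Evaluating each term at x = -3:
  Term 0 contributes 8 + 0 · -3 = 8
  Term 1 contributes -5 + 1 · -3 = -8
  Term 2 contributes -5 + 2 · -3 = -11
  Term 3 contributes -2 + 3 · -3 = -11
  Term 4 contributes 7 + 4 · -3 = -5
p(-3) = ⊕ of these = min[8, -8, -11, -11, -5] = -11.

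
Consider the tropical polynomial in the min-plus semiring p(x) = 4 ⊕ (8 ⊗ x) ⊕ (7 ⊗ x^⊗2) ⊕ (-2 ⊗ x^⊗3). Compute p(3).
p(3) = 4

A tropical monomial a ⊗ x^⊗i evaluates to a + i · x. Evaluating each term at x = 3:
  Term 0 contributes 4 + 0 · 3 = 4
  Term 1 contributes 8 + 1 · 3 = 11
  Term 2 contributes 7 + 2 · 3 = 13
  Term 3 contributes -2 + 3 · 3 = 7
p(3) = ⊕ of these = min[4, 11, 13, 7] = 4.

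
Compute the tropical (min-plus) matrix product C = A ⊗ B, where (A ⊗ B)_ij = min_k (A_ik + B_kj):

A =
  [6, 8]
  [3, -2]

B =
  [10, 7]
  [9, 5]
A ⊗ B =
  [16, 13]
  [7, 3]

Apply the min-plus product entry-by-entry:
  C[0][0] = min over k of (A[0][0] + B[0][0] = 6 + 10 = 16, A[0][1] + B[1][0] = 8 + 9 = 17) = 16 (attained at k = 0)
  C[0][1] = min over k of (A[0][0] + B[0][1] = 6 + 7 = 13, A[0][1] + B[1][1] = 8 + 5 = 13) = 13 (attained at k = 0)
  C[1][0] = min over k of (A[1][0] + B[0][0] = 3 + 10 = 13, A[1][1] + B[1][0] = -2 + 9 = 7) = 7 (attained at k = 1)
  C[1][1] = min over k of (A[1][0] + B[0][1] = 3 + 7 = 10, A[1][1] + B[1][1] = -2 + 5 = 3) = 3 (attained at k = 1)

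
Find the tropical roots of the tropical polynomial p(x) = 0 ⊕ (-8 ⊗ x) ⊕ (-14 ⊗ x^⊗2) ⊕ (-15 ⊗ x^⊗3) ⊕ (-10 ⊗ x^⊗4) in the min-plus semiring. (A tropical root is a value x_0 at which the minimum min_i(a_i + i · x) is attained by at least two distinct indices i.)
Roots: {-5, 1, 6, 8}

Each tropical root is a break point of the lower envelope of the lines y = a_i + i · x (there are 5 lines, with slopes 0, 1, ..., 4). Only the lines that attain the minimum somewhere contribute to roots; other lines are dominated. Here the surviving (envelope) indices are i = 4, i = 3, i = 2, i = 1, i = 0.
Intersections between consecutive envelope lines give the roots: for adjacent envelope indices i < j the intersection is x = (a_i − a_j) / (j − i). Reading off the sorted break points: {-5, 1, 6, 8}.
Verification: at each break x_0, at least two indices attain the minimum of min_i(a_i + i · x_0).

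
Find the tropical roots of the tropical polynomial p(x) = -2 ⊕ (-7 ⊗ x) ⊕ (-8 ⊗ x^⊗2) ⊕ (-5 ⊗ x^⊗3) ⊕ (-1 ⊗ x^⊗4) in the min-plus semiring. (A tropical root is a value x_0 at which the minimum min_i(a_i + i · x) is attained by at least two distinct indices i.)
Roots: {-4, -3, 1, 5}

Each tropical root is a break point of the lower envelope of the lines y = a_i + i · x (there are 5 lines, with slopes 0, 1, ..., 4). Only the lines that attain the minimum somewhere contribute to roots; other lines are dominated. Here the surviving (envelope) indices are i = 4, i = 3, i = 2, i = 1, i = 0.
Intersections between consecutive envelope lines give the roots: for adjacent envelope indices i < j the intersection is x = (a_i − a_j) / (j − i). Reading off the sorted break points: {-4, -3, 1, 5}.
Verification: at each break x_0, at least two indices attain the minimum of min_i(a_i + i · x_0).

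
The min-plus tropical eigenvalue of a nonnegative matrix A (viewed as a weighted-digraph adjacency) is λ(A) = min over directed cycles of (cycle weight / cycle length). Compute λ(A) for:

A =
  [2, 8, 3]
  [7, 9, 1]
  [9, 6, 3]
λ(A) = 2

Enumerate directed cycles and compute their means (weight / length). Sample:
  cycle 0 → 0: weight = 2, length = 1, mean = 2/1 ≈ 2.000
  cycle 1 → 1: weight = 9, length = 1, mean = 9/1 ≈ 9.000
  cycle 2 → 2: weight = 3, length = 1, mean = 3/1 ≈ 3.000
  cycle 0 → 1 → 0: weight = 15, length = 2, mean = 15/2 ≈ 7.500
  cycle 0 → 2 → 0: weight = 12, length = 2, mean = 12/2 ≈ 6.000
  cycle 1 → 0 → 1: weight = 15, length = 2, mean = 15/2 ≈ 7.500
Minimum mean = 2.000, attained e.g. along the cycle 0 → 0 with weight 2 and length 1. So λ(A) = 2/1 = 2.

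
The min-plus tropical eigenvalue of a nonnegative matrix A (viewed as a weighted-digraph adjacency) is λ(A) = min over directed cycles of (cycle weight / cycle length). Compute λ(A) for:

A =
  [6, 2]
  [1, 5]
λ(A) = 3/2

Enumerate directed cycles and compute their means (weight / length). Sample:
  cycle 0 → 0: weight = 6, length = 1, mean = 6/1 ≈ 6.000
  cycle 1 → 1: weight = 5, length = 1, mean = 5/1 ≈ 5.000
  cycle 0 → 1 → 0: weight = 3, length = 2, mean = 3/2 ≈ 1.500
  cycle 1 → 0 → 1: weight = 3, length = 2, mean = 3/2 ≈ 1.500
Minimum mean = 1.500, attained e.g. along the cycle 0 → 1 → 0 with weight 3 and length 2. So λ(A) = 3/2 = 3/2.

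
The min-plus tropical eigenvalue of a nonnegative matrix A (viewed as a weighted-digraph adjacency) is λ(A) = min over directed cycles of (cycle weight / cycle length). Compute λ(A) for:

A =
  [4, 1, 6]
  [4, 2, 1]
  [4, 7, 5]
λ(A) = 2

Enumerate directed cycles and compute their means (weight / length). Sample:
  cycle 0 → 0: weight = 4, length = 1, mean = 4/1 ≈ 4.000
  cycle 1 → 1: weight = 2, length = 1, mean = 2/1 ≈ 2.000
  cycle 2 → 2: weight = 5, length = 1, mean = 5/1 ≈ 5.000
  cycle 0 → 1 → 0: weight = 5, length = 2, mean = 5/2 ≈ 2.500
  cycle 0 → 2 → 0: weight = 10, length = 2, mean = 10/2 ≈ 5.000
  cycle 1 → 0 → 1: weight = 5, length = 2, mean = 5/2 ≈ 2.500
Minimum mean = 2.000, attained e.g. along the cycle 1 → 1 with weight 2 and length 1. So λ(A) = 2/1 = 2.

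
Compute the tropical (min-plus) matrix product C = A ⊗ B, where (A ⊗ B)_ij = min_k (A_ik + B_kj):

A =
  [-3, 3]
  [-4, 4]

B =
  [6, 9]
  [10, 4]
A ⊗ B =
  [3, 6]
  [2, 5]

Apply the min-plus product entry-by-entry:
  C[0][0] = min over k of (A[0][0] + B[0][0] = -3 + 6 = 3, A[0][1] + B[1][0] = 3 + 10 = 13) = 3 (attained at k = 0)
  C[0][1] = min over k of (A[0][0] + B[0][1] = -3 + 9 = 6, A[0][1] + B[1][1] = 3 + 4 = 7) = 6 (attained at k = 0)
  C[1][0] = min over k of (A[1][0] + B[0][0] = -4 + 6 = 2, A[1][1] + B[1][0] = 4 + 10 = 14) = 2 (attained at k = 0)
  C[1][1] = min over k of (A[1][0] + B[0][1] = -4 + 9 = 5, A[1][1] + B[1][1] = 4 + 4 = 8) = 5 (attained at k = 0)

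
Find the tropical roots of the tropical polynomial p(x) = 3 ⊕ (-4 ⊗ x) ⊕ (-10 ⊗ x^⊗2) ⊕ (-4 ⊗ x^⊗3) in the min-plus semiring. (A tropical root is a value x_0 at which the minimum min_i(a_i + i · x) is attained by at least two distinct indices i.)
Roots: {-6, 6, 7}

Each tropical root is a break point of the lower envelope of the lines y = a_i + i · x (there are 4 lines, with slopes 0, 1, ..., 3). Only the lines that attain the minimum somewhere contribute to roots; other lines are dominated. Here the surviving (envelope) indices are i = 3, i = 2, i = 1, i = 0.
Intersections between consecutive envelope lines give the roots: for adjacent envelope indices i < j the intersection is x = (a_i − a_j) / (j − i). Reading off the sorted break points: {-6, 6, 7}.
Verification: at each break x_0, at least two indices attain the minimum of min_i(a_i + i · x_0).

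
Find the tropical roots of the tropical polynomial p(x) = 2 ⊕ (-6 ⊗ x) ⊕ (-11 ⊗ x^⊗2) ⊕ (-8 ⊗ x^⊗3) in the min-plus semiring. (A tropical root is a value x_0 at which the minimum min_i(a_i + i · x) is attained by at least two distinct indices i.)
Roots: {-3, 5, 8}

Each tropical root is a break point of the lower envelope of the lines y = a_i + i · x (there are 4 lines, with slopes 0, 1, ..., 3). Only the lines that attain the minimum somewhere contribute to roots; other lines are dominated. Here the surviving (envelope) indices are i = 3, i = 2, i = 1, i = 0.
Intersections between consecutive envelope lines give the roots: for adjacent envelope indices i < j the intersection is x = (a_i − a_j) / (j − i). Reading off the sorted break points: {-3, 5, 8}.
Verification: at each break x_0, at least two indices attain the minimum of min_i(a_i + i · x_0).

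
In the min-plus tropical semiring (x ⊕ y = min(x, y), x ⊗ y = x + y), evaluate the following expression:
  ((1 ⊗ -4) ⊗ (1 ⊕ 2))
((1 ⊗ -4) ⊗ (1 ⊕ 2)) = -2

Expand innermost to outermost. Recall ⊕ takes the minimum of its arguments and ⊗ takes their sum. Working out the expression ((1 ⊗ -4) ⊗ (1 ⊕ 2)) gives -2.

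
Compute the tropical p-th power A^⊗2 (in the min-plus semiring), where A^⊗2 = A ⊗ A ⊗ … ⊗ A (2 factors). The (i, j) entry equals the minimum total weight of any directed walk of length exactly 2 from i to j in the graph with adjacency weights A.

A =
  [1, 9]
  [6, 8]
A^⊗2 =
  [2, 10]
  [7, 15]

Each entry (A^⊗2)_ij equals the minimum over all length-2 walks i = v_0 → v_1 → … → v_2 = j of Σ_t A[v_t][v_{t+1}]. For example, for (i, j) = (0, 1) we minimise over 2 possible intermediate vertex sequences; the minimum is 10, attained along the walk 0 → 0 → 1.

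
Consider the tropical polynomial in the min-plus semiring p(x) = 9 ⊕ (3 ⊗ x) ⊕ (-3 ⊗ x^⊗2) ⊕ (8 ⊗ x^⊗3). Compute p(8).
p(8) = 9

A tropical monomial a ⊗ x^⊗i evaluates to a + i · x. Evaluating each term at x = 8:
  Term 0 contributes 9 + 0 · 8 = 9
  Term 1 contributes 3 + 1 · 8 = 11
  Term 2 contributes -3 + 2 · 8 = 13
  Term 3 contributes 8 + 3 · 8 = 32
p(8) = ⊕ of these = min[9, 11, 13, 32] = 9.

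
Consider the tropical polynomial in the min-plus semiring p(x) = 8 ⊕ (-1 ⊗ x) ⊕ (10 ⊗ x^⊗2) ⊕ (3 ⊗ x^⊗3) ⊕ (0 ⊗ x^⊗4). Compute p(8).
p(8) = 7

A tropical monomial a ⊗ x^⊗i evaluates to a + i · x. Evaluating each term at x = 8:
  Term 0 contributes 8 + 0 · 8 = 8
  Term 1 contributes -1 + 1 · 8 = 7
  Term 2 contributes 10 + 2 · 8 = 26
  Term 3 contributes 3 + 3 · 8 = 27
  Term 4 contributes 0 + 4 · 8 = 32
p(8) = ⊕ of these = min[8, 7, 26, 27, 32] = 7.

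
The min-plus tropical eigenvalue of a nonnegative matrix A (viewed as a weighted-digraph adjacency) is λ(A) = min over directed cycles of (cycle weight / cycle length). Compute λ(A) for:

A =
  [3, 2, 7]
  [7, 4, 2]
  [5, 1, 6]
λ(A) = 3/2

Enumerate directed cycles and compute their means (weight / length). Sample:
  cycle 0 → 0: weight = 3, length = 1, mean = 3/1 ≈ 3.000
  cycle 1 → 1: weight = 4, length = 1, mean = 4/1 ≈ 4.000
  cycle 2 → 2: weight = 6, length = 1, mean = 6/1 ≈ 6.000
  cycle 0 → 1 → 0: weight = 9, length = 2, mean = 9/2 ≈ 4.500
  cycle 0 → 2 → 0: weight = 12, length = 2, mean = 12/2 ≈ 6.000
  cycle 1 → 0 → 1: weight = 9, length = 2, mean = 9/2 ≈ 4.500
Minimum mean = 1.500, attained e.g. along the cycle 1 → 2 → 1 with weight 3 and length 2. So λ(A) = 3/2 = 3/2.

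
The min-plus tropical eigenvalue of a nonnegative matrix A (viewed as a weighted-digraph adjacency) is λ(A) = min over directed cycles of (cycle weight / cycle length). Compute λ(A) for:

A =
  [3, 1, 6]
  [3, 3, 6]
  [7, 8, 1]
λ(A) = 1

Enumerate directed cycles and compute their means (weight / length). Sample:
  cycle 0 → 0: weight = 3, length = 1, mean = 3/1 ≈ 3.000
  cycle 1 → 1: weight = 3, length = 1, mean = 3/1 ≈ 3.000
  cycle 2 → 2: weight = 1, length = 1, mean = 1/1 ≈ 1.000
  cycle 0 → 1 → 0: weight = 4, length = 2, mean = 4/2 ≈ 2.000
  cycle 0 → 2 → 0: weight = 13, length = 2, mean = 13/2 ≈ 6.500
  cycle 1 → 0 → 1: weight = 4, length = 2, mean = 4/2 ≈ 2.000
Minimum mean = 1.000, attained e.g. along the cycle 2 → 2 with weight 1 and length 1. So λ(A) = 1/1 = 1.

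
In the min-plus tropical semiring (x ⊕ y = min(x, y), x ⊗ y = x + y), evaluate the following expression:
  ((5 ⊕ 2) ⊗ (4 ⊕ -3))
((5 ⊕ 2) ⊗ (4 ⊕ -3)) = -1

Expand innermost to outermost. Recall ⊕ takes the minimum of its arguments and ⊗ takes their sum. Working out the expression ((5 ⊕ 2) ⊗ (4 ⊕ -3)) gives -1.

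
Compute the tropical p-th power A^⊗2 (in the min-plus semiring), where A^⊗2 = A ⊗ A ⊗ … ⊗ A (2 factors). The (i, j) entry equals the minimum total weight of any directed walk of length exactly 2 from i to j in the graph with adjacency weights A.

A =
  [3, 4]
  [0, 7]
A^⊗2 =
  [4, 7]
  [3, 4]

Each entry (A^⊗2)_ij equals the minimum over all length-2 walks i = v_0 → v_1 → … → v_2 = j of Σ_t A[v_t][v_{t+1}]. For example, for (i, j) = (0, 1) we minimise over 2 possible intermediate vertex sequences; the minimum is 7, attained along the walk 0 → 0 → 1.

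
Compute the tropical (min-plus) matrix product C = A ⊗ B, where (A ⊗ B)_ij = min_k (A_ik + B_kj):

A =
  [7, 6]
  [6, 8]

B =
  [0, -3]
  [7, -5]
A ⊗ B =
  [7, 1]
  [6, 3]

Apply the min-plus product entry-by-entry:
  C[0][0] = min over k of (A[0][0] + B[0][0] = 7 + 0 = 7, A[0][1] + B[1][0] = 6 + 7 = 13) = 7 (attained at k = 0)
  C[0][1] = min over k of (A[0][0] + B[0][1] = 7 + -3 = 4, A[0][1] + B[1][1] = 6 + -5 = 1) = 1 (attained at k = 1)
  C[1][0] = min over k of (A[1][0] + B[0][0] = 6 + 0 = 6, A[1][1] + B[1][0] = 8 + 7 = 15) = 6 (attained at k = 0)
  C[1][1] = min over k of (A[1][0] + B[0][1] = 6 + -3 = 3, A[1][1] + B[1][1] = 8 + -5 = 3) = 3 (attained at k = 0)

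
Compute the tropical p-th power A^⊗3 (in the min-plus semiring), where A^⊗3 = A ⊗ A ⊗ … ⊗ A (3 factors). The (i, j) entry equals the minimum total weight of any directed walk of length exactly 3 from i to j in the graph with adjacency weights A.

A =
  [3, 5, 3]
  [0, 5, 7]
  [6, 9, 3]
A^⊗3 =
  [8, 10, 8]
  [5, 8, 6]
  [11, 14, 9]

Each entry (A^⊗3)_ij equals the minimum over all length-3 walks i = v_0 → v_1 → … → v_3 = j of Σ_t A[v_t][v_{t+1}]. For example, for (i, j) = (0, 2) we minimise over 9 possible intermediate vertex sequences; the minimum is 8, attained along the walk 0 → 1 → 0 → 2.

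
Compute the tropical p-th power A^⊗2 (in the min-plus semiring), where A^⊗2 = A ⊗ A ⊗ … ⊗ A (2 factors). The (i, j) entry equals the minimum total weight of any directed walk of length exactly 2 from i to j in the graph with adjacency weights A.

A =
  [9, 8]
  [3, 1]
A^⊗2 =
  [11, 9]
  [4, 2]

Each entry (A^⊗2)_ij equals the minimum over all length-2 walks i = v_0 → v_1 → … → v_2 = j of Σ_t A[v_t][v_{t+1}]. For example, for (i, j) = (0, 1) we minimise over 2 possible intermediate vertex sequences; the minimum is 9, attained along the walk 0 → 1 → 1.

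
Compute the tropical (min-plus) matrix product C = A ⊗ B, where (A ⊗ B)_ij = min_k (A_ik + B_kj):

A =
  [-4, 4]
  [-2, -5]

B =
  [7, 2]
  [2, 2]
A ⊗ B =
  [3, -2]
  [-3, -3]

Apply the min-plus product entry-by-entry:
  C[0][0] = min over k of (A[0][0] + B[0][0] = -4 + 7 = 3, A[0][1] + B[1][0] = 4 + 2 = 6) = 3 (attained at k = 0)
  C[0][1] = min over k of (A[0][0] + B[0][1] = -4 + 2 = -2, A[0][1] + B[1][1] = 4 + 2 = 6) = -2 (attained at k = 0)
  C[1][0] = min over k of (A[1][0] + B[0][0] = -2 + 7 = 5, A[1][1] + B[1][0] = -5 + 2 = -3) = -3 (attained at k = 1)
  C[1][1] = min over k of (A[1][0] + B[0][1] = -2 + 2 = 0, A[1][1] + B[1][1] = -5 + 2 = -3) = -3 (attained at k = 1)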